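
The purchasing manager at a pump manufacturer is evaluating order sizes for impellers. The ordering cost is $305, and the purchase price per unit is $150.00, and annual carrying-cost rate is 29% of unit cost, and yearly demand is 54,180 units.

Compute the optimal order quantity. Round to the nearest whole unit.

Carrying cost H = $150 × 29% = $43.5000/unit/yr
EOQ = √(2DS/H) = √(2 × 54,180 × 305 / 43.5)
    = √(759,765.52) ≈ 871.65

872 units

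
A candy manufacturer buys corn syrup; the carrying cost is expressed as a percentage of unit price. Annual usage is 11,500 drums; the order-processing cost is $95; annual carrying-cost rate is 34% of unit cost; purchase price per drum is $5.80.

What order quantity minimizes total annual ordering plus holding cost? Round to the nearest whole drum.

Carrying cost H = $5.8 × 34% = $1.9720/drum/yr
EOQ = √(2DS/H) = √(2 × 11,500 × 95 / 1.972)
    = √(1,108,012.17) ≈ 1,052.62

1,053 drums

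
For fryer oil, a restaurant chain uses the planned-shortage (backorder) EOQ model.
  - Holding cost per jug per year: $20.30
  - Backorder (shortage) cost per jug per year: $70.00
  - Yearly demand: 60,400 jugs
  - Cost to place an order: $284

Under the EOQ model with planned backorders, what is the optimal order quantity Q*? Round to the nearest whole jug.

1,477 jugs

Basic EOQ = √(2·60,400·284/20.3) = 1,300.004
Backorder adjustment √((H+b)/b) = √((20.3+70)/70) = 1.1358
Q* = 1,300.004 × 1.1358 ≈ 1,476.52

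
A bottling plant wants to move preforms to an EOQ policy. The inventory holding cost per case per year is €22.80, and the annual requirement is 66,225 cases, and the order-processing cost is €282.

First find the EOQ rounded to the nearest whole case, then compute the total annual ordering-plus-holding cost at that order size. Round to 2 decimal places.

€29,182.20

2DS/H = 2·66,225·282/22.8 = 1,638,197.37
EOQ = √1,638,197.37 ≈ 1,279.92 → Q = 1,280 cases
Ordering: D/Q × S = 66,225/1,280 × €282 = €14,590.20
Holding:  Q/2 × H = 1,280/2 × €22.8 = €14,592.00
Total = €14,590.20 + €14,592.00 = €29,182.20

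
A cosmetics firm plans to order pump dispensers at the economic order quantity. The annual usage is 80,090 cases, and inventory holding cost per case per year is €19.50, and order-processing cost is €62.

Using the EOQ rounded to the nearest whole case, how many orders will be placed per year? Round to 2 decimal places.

2DS/H = 2·80,090·62/19.5 = 509,290.26
EOQ = √509,290.26 ≈ 713.65 → Q = 714
N = D/Q = 80,090/714 ≈ 112.171 orders/yr

112.17 orders per year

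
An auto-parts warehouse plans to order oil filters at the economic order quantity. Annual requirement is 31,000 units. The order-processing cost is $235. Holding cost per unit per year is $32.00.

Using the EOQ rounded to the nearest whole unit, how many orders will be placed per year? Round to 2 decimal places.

45.93 orders per year

Optimal lot size Q* = (2 × 31,000 × $235 / $32)^½ ≈ 674.77 → Q = 675
Orders per year = D/Q = 31,000 / 675 = 45.926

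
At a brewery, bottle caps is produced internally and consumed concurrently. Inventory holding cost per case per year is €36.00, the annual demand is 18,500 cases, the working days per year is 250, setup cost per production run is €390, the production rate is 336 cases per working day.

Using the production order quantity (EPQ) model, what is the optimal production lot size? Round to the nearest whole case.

717 cases

Daily demand d = 18,500/250 = 74.000; p = 336; 1 − d/p = 0.77976
EPQ = √(2DS / (H(1 − d/p)))
    = √(2 × 18,500 × 390 / (36 × 0.77976)) ≈ 716.97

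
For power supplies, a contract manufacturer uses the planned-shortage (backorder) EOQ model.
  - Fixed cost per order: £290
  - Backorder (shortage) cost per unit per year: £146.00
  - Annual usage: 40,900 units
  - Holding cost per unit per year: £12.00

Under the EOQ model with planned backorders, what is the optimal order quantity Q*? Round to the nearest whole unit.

Q* = √(2DS/H) · √((H + b)/b)
   = √(2 × 40,900 × 290 / 12) · √((12 + 146) / 146)
   = 1,405.999 × 1.0403 ≈ 1,462.64

1,463 units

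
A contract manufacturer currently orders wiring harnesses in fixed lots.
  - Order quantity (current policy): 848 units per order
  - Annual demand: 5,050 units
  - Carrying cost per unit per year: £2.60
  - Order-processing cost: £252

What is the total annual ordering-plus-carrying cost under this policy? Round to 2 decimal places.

Orders/yr = 5,050/848 = 5.955; ordering cost = 5.955 × £252 = £1,500.71
Average inventory = 848/2 = 424; holding cost = 424 × £2.6 = £1,102.40
Total = £1,500.71 + £1,102.40 = £2,603.11

£2,603.11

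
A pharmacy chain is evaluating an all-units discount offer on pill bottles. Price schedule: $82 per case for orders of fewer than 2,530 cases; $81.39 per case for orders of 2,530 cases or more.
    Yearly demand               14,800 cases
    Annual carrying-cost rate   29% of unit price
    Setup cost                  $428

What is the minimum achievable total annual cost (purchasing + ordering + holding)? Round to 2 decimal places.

$1,230,956.96

H₁ = 29%×$82 = $23.7800;  H₂ = 29%×$81.39 = $23.6031
EOQ₁ = √(2×14,800×428/23.7800) = 729.90  (< 2,530, feasible at tier 1)
EOQ₂ = √(2×14,800×428/23.6031) = 732.63  (< 2,530 → use Q = 2,530 at tier-2 price)
TC(tier 1 (EOQ₁), Q≈729.9) = $1,230,956.96
TC(tier 2, Q≈2,530.0) = $1,236,933.64
Minimum at tier 1 (EOQ₁): $1,230,956.96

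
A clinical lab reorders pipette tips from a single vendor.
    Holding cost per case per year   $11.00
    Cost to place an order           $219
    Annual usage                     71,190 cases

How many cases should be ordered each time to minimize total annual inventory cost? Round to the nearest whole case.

Q* = √(2·D·S / H) = √(2·71,190·219 / 11) = √2,834,656.4 ≈ 1,683.64

1,684 cases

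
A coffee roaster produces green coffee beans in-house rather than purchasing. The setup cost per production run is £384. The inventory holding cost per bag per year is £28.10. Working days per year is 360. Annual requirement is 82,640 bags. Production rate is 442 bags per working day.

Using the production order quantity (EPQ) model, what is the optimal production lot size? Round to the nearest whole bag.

2,168 bags

d = 82,640/360 = 229.5556 bags/day;  effective holding cost H(1 − d/p) = 28.1·(1 − 229.5556/442) = 13.50608
Q* = √(2DS / H_eff) = √(2·82,640·384 / 13.50608) ≈ 2,167.76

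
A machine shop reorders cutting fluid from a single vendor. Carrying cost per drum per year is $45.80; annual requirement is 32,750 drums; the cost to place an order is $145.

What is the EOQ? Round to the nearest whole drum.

455 drums

Q* = √(2·D·S / H) = √(2·32,750·145 / 45.8) = √207,369.0 ≈ 455.38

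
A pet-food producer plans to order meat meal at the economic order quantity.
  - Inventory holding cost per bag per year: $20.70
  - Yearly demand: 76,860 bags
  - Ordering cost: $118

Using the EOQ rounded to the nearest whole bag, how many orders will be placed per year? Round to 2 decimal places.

Q* = √(2·D·S / H) = √(2·76,860·118 / 20.7) = √876,278.3 ≈ 936.10 → Q = 936
Orders per year = D/Q = 76,860 / 936 = 82.115

82.12 orders per year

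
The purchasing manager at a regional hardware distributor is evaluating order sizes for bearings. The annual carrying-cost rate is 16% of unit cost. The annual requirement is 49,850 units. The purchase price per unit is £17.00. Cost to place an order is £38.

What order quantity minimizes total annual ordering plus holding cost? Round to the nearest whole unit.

1,180 units

Carrying cost H = £17 × 16% = £2.7200/unit/yr
Q* = √(2·D·S / H) = √(2·49,850·38 / 2.72) = √1,392,867.6 ≈ 1,180.20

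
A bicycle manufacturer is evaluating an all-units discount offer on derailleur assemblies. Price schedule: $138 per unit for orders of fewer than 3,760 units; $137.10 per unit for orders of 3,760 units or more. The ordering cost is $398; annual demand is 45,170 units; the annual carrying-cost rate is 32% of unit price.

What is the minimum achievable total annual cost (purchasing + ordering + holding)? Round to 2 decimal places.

H₁ = 32%×$138 = $44.1600;  H₂ = 32%×$137.10 = $43.8720
EOQ₁ = √(2×45,170×398/44.1600) = 902.33  (< 3,760, feasible at tier 1)
EOQ₂ = √(2×45,170×398/43.8720) = 905.29  (< 3,760 → use Q = 3,760 at tier-2 price)
TC(tier 1 (EOQ₁), Q≈902.3) = $6,273,307.04
TC(tier 2, Q≈3,760.0) = $6,280,067.65
Minimum at tier 1 (EOQ₁): $6,273,307.04

$6,273,307.04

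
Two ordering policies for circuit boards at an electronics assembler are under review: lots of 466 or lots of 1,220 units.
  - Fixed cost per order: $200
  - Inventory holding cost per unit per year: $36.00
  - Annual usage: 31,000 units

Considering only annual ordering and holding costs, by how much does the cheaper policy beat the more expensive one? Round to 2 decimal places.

Annual cost at Q: ordering D·S/Q plus holding Q·H/2.
TC(466) = (31,000/466)×200 + (466/2)×36 = $21,692.72
TC(1,220) = (31,000/1,220)×200 + (1,220/2)×36 = $27,041.97
Cheaper: Q = 466.  Difference = $5,349.25

$5,349.25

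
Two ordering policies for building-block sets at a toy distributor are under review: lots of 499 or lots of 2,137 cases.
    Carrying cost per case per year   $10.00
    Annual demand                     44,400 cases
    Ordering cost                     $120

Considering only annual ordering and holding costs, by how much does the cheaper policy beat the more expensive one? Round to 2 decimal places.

TC(Q) = (D/Q)S + (Q/2)H
TC(499) = (44,400/499)×120 + (499/2)×10 = $13,172.35
TC(2,137) = (44,400/2,137)×120 + (2,137/2)×10 = $13,178.21
Cheaper: Q = 499.  Difference = $5.86

$5.86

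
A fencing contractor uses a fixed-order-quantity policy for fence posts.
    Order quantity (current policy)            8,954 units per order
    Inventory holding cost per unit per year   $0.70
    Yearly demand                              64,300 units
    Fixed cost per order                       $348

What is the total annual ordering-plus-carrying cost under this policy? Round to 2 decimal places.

$5,632.94

Orders/yr = 64,300/8,954 = 7.181; ordering cost = 7.181 × $348 = $2,499.04
Average inventory = 8,954/2 = 4477; holding cost = 4477 × $0.7 = $3,133.90
Total = $2,499.04 + $3,133.90 = $5,632.94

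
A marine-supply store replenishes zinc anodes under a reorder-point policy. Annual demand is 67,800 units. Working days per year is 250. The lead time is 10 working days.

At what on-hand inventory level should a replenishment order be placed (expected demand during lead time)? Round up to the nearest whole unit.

2,712 units

Daily demand d = 67,800 / 250 = 271.200 units/day
Demand during lead time = 271.200 × 10 = 2,712.00
Reorder point = 2,712.00 → round up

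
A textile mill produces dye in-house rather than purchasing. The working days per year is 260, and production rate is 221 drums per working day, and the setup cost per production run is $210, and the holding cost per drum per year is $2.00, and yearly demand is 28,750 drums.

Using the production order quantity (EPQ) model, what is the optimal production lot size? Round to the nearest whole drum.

3,476 drums

d = 28,750/260 = 110.5769 drums/day;  effective holding cost H(1 − d/p) = 2·(1 − 110.5769/221) = 0.99930
Q* = √(2DS / H_eff) = √(2·28,750·210 / 0.99930) ≈ 3,476.12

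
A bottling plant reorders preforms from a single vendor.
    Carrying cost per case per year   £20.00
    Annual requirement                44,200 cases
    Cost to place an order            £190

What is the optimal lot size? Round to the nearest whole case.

Q* = √(2·D·S / H) = √(2·44,200·190 / 20) = √839,800.0 ≈ 916.41

916 cases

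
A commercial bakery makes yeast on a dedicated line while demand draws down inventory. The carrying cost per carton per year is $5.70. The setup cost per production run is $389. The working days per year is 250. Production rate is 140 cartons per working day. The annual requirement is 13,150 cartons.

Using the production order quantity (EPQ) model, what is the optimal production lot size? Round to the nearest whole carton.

1,696 cartons

d = 13,150/250 = 52.6000 cartons/day;  effective holding cost H(1 − d/p) = 5.7·(1 − 52.6000/140) = 3.55843
Q* = √(2DS / H_eff) = √(2·13,150·389 / 3.55843) ≈ 1,695.60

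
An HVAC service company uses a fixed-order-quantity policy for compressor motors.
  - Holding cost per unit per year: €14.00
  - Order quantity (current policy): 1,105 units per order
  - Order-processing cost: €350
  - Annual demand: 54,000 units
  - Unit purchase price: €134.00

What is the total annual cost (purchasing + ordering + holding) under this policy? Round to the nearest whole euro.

Orders/yr = 54,000/1,105 = 48.869; ordering cost = 48.869 × €350 = €17,104.07
Average inventory = 1,105/2 = 552.5; holding cost = 552.5 × €14 = €7,735.00
Purchase cost = D·C = 54,000 × 134 = €7,236,000.00
Total = €17,104.07 + €7,735.00 + €7,236,000.00 = €7,260,839.07

€7,260,839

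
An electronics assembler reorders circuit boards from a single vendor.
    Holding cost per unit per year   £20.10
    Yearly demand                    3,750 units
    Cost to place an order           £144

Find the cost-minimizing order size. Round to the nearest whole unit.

EOQ = √(2DS/H) = √(2 × 3,750 × 144 / 20.1)
    = √(53,731.34) ≈ 231.80

232 units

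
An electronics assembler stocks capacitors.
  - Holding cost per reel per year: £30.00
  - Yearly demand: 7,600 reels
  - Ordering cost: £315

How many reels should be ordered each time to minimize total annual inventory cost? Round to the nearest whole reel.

399 reels

Optimal lot size Q* = (2 × 7,600 × £315 / £30)^½ ≈ 399.50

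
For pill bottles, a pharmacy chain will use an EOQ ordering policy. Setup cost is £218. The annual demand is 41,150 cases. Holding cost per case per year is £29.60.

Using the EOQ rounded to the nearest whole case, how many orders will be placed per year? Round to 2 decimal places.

52.82 orders per year

Q* = √(2·D·S / H) = √(2·41,150·218 / 29.6) = √606,128.4 ≈ 778.54 → Q = 779
Orders per year = D/Q = 41,150 / 779 = 52.824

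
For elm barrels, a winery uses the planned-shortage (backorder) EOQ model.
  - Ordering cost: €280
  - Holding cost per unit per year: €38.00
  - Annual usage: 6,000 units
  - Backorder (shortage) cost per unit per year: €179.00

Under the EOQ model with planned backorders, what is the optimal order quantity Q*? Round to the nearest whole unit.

Q* = √(2DS/H) · √((H + b)/b)
   = √(2 × 6,000 × 280 / 38) · √((38 + 179) / 179)
   = 297.357 × 1.1010 ≈ 327.40

327 units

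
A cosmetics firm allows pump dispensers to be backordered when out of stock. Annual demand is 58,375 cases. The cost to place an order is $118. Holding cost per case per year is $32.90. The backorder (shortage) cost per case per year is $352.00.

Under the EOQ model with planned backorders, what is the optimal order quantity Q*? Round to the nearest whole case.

Q* = √(2DS/H) · √((H + b)/b)
   = √(2 × 58,375 × 118 / 32.9) · √((32.9 + 352) / 352)
   = 647.100 × 1.0457 ≈ 676.67

677 cases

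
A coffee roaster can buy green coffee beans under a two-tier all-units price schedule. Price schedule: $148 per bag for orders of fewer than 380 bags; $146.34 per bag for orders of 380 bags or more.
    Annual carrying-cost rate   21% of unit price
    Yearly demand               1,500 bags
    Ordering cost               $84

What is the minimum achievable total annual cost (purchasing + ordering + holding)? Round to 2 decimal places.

H₁ = 21%×$148 = $31.0800;  H₂ = 21%×$146.34 = $30.7314
EOQ₁ = √(2×1,500×84/31.0800) = 90.05  (< 380, feasible at tier 1)
EOQ₂ = √(2×1,500×84/30.7314) = 90.55  (< 380 → use Q = 380 at tier-2 price)
TC(tier 1 (EOQ₁), Q≈90.0) = $224,798.60
TC(tier 2, Q≈380.0) = $225,680.54
Minimum at tier 1 (EOQ₁): $224,798.60

$224,798.60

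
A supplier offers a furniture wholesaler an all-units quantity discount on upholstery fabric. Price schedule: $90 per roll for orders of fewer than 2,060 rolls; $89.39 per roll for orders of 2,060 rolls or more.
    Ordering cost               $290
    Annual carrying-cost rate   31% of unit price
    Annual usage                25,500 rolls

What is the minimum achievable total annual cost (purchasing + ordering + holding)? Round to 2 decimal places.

H₁ = 31%×$90 = $27.9000;  H₂ = 31%×$89.39 = $27.7109
EOQ₁ = √(2×25,500×290/27.9000) = 728.08  (< 2,060, feasible at tier 1)
EOQ₂ = √(2×25,500×290/27.7109) = 730.56  (< 2,060 → use Q = 2,060 at tier-2 price)
TC(tier 1 (EOQ₁), Q≈728.1) = $2,315,313.57
TC(tier 2, Q≈2,060.0) = $2,311,577.03
Minimum at tier 2: $2,311,577.03

$2,311,577.03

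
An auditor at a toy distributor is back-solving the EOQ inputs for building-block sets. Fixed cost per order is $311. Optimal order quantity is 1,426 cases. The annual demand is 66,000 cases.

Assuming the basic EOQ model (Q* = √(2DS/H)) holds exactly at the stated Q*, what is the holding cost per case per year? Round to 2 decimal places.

$20.19

From Q* = √(2DS/H) ⇒ Q*² = 2DS/H.
H = 2DS / Q² = 2 × 66,000 × 311 / 1,426² = 20.1881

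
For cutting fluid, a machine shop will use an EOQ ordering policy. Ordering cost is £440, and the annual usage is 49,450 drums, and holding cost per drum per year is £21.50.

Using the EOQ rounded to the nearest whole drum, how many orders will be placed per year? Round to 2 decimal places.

34.75 orders per year

2DS/H = 2·49,450·440/21.5 = 2,024,000.00
EOQ = √2,024,000.00 ≈ 1,422.67 → Q = 1,423
N = D/Q = 49,450/1,423 ≈ 34.751 orders/yr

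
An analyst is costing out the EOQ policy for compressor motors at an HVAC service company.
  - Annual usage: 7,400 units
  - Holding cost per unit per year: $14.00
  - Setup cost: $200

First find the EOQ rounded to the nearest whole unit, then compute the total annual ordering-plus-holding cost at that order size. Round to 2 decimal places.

2DS/H = 2·7,400·200/14 = 211,428.57
EOQ = √211,428.57 ≈ 459.81 → Q = 460 units
Annual ordering cost = (D/Q)·S = (7,400/460) × 200 = $3,217.39
Annual holding cost  = (Q/2)·H = (460/2) × 14 = $3,220.00
Total = $3,217.39 + $3,220.00 = $6,437.39

$6,437.39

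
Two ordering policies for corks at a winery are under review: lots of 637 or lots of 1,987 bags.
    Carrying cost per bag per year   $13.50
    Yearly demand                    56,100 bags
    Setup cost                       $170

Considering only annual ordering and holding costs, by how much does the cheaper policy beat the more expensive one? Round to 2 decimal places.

$1,059.54

Annual cost at Q: ordering D·S/Q plus holding Q·H/2.
TC(637) = (56,100/637)×170 + (637/2)×13.5 = $19,271.49
TC(1,987) = (56,100/1,987)×170 + (1,987/2)×13.5 = $18,211.95
|ΔTC| = |$19,271.49 − $18,211.95| = $1,059.54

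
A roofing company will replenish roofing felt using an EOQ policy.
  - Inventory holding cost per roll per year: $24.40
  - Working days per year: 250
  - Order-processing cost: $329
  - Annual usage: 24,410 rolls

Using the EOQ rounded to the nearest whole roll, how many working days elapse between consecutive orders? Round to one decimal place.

Optimal lot size Q* = (2 × 24,410 × $329 / $24.4)^½ ≈ 811.34 → Q = 811 rolls
Days between orders = 250 / (D/Q) = 250 / 30.099 ≈ 8.306

8.3 days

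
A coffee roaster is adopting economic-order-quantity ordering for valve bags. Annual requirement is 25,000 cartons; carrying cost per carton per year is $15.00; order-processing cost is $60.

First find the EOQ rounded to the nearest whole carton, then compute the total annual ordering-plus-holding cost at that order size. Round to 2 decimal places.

EOQ = √(2DS/H) = √(2 × 25,000 × 60 / 15)
    = √(200,000.00) ≈ 447.21 → Q = 447 cartons
Annual ordering cost = (D/Q)·S = (25,000/447) × 60 = $3,355.70
Annual holding cost  = (Q/2)·H = (447/2) × 15 = $3,352.50
Total = $3,355.70 + $3,352.50 = $6,708.20

$6,708.20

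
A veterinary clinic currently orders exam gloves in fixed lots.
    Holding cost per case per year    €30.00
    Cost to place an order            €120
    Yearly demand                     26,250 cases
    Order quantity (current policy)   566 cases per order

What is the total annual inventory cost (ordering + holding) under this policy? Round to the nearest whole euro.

€14,055

Orders/yr = 26,250/566 = 46.378; ordering cost = 46.378 × €120 = €5,565.37
Average inventory = 566/2 = 283; holding cost = 283 × €30 = €8,490.00
Total = €5,565.37 + €8,490.00 = €14,055.37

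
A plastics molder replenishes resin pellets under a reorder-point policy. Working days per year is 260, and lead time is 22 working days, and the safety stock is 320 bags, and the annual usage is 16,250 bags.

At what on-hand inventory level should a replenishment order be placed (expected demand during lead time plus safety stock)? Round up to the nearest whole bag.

Daily demand d = 16,250 / 260 = 62.500 bags/day
Demand during lead time = 62.500 × 22 = 1,375.00
Reorder point = 1,375.00 + 320 = 1,695.00 → round up

1,695 bags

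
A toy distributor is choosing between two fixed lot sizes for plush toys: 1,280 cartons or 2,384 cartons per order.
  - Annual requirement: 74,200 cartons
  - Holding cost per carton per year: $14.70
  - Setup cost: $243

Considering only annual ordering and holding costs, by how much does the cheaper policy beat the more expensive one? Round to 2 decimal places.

$1,591.16

TC(Q) = (D/Q)S + (Q/2)H
TC(1,280) = (74,200/1,280)×243 + (1,280/2)×14.7 = $23,494.41
TC(2,384) = (74,200/2,384)×243 + (2,384/2)×14.7 = $25,085.57
Lots of 1,280 are cheaper by $1,591.16.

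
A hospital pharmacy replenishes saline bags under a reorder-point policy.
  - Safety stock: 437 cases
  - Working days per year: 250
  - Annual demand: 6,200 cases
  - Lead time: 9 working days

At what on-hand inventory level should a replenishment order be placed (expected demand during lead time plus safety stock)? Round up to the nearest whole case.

661 cases

Daily demand d = 6,200 / 250 = 24.800 cases/day
Demand during lead time = 24.800 × 9 = 223.20
Reorder point = 223.20 + 437 = 660.20 → round up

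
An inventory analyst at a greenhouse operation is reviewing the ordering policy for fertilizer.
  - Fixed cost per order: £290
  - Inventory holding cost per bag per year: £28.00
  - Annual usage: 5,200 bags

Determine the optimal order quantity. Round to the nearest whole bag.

328 bags

EOQ = √(2DS/H) = √(2 × 5,200 × 290 / 28)
    = √(107,714.29) ≈ 328.20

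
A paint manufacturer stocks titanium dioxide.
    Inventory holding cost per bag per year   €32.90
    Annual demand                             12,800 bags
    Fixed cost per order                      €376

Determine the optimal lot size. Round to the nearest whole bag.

541 bags

Q* = √(2·D·S / H) = √(2·12,800·376 / 32.9) = √292,571.4 ≈ 540.90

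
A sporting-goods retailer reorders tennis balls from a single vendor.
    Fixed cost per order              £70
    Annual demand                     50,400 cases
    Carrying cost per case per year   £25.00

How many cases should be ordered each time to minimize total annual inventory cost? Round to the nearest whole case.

Q* = √(2·D·S / H) = √(2·50,400·70 / 25) = √282,240.0 ≈ 531.26

531 cases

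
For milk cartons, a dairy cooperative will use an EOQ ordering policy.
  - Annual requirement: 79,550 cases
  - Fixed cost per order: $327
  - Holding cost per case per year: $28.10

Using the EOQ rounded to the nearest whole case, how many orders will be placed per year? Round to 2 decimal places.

58.45 orders per year

2DS/H = 2·79,550·327/28.1 = 1,851,448.40
EOQ = √1,851,448.40 ≈ 1,360.68 → Q = 1,361
Orders per year = D/Q = 79,550 / 1,361 = 58.450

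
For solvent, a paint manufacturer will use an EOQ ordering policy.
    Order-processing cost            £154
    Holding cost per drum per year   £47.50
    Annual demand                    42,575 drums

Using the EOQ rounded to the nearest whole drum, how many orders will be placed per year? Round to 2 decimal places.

EOQ = √(2DS/H) = √(2 × 42,575 × 154 / 47.5)
    = √(276,065.26) ≈ 525.42 → Q = 525
Orders per year = D/Q = 42,575 / 525 = 81.095

81.10 orders per year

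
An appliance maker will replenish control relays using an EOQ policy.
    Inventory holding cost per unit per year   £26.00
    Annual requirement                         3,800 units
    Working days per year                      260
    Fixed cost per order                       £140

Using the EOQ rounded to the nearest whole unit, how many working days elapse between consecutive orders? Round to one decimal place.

EOQ = √(2DS/H) = √(2 × 3,800 × 140 / 26)
    = √(40,923.08) ≈ 202.29 → Q = 202 units
T = Q/D × 260 days = 202/3,800 × 260 = 13.821 days

13.8 days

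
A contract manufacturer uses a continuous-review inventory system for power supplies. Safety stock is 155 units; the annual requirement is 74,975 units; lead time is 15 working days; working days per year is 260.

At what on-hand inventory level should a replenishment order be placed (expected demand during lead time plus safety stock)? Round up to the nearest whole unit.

Daily demand d = 74,975 / 260 = 288.365 units/day
Demand during lead time = 288.365 × 15 = 4,325.48
Reorder point = 4,325.48 + 155 = 4,480.48 → round up

4,481 units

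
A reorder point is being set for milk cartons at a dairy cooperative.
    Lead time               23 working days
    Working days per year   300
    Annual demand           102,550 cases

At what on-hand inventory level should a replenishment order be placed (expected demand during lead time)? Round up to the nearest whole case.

7,863 cases

Daily demand d = 102,550 / 300 = 341.833 cases/day
Demand during lead time = 341.833 × 23 = 7,862.17
Reorder point = 7,862.17 → round up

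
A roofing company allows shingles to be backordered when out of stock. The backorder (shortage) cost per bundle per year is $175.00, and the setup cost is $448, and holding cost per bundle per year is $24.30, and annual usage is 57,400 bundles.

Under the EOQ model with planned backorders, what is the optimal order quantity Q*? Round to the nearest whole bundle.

Q* = √(2DS/H) · √((H + b)/b)
   = √(2 × 57,400 × 448 / 24.3) · √((24.3 + 175) / 175)
   = 1,454.812 × 1.0672 ≈ 1,552.54

1,553 bundles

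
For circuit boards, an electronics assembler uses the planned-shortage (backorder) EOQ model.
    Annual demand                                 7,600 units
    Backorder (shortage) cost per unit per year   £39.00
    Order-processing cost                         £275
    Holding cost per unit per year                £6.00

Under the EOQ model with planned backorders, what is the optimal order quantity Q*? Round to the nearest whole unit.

Basic EOQ = √(2·7,600·275/6) = 834.666
Backorder adjustment √((H+b)/b) = √((6+39)/39) = 1.0742
Q* = 834.666 × 1.0742 ≈ 896.57

897 units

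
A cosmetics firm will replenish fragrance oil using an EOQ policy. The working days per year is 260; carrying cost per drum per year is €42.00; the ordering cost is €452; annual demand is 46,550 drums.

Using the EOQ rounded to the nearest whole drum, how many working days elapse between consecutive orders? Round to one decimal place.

2DS/H = 2·46,550·452/42 = 1,001,933.33
EOQ = √1,001,933.33 ≈ 1,000.97 → Q = 1,001 drums
Cycle time = (working days × Q)/D = (260 × 1,001) / 46,550 = 5.591 days

5.6 days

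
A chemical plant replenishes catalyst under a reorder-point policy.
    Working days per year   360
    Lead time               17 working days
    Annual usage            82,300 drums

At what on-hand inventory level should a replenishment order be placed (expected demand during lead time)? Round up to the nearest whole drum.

Daily demand d = 82,300 / 360 = 228.611 drums/day
Demand during lead time = 228.611 × 17 = 3,886.39
Reorder point = 3,886.39 → round up

3,887 drums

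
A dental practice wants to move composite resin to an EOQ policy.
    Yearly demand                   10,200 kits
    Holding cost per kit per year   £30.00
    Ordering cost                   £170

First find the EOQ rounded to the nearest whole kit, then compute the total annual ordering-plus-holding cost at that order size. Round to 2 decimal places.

EOQ = √(2DS/H) = √(2 × 10,200 × 170 / 30)
    = √(115,600.00) ≈ 340.00 → Q = 340 kits
Orders/yr = 10,200/340 = 30.000; ordering cost = 30.000 × £170 = £5,100.00
Average inventory = 340/2 = 170; holding cost = 170 × £30 = £5,100.00
Total = £5,100.00 + £5,100.00 = £10,200.00

£10,200.00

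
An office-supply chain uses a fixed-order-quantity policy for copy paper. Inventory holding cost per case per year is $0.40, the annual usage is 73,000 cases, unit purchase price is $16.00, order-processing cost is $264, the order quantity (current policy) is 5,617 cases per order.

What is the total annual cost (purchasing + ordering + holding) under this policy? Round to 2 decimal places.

$1,172,554.41

Ordering: D/Q × S = 73,000/5,617 × $264 = $3,431.01
Holding:  Q/2 × H = 5,617/2 × $0.4 = $1,123.40
Purchase cost = D·C = 73,000 × 16 = $1,168,000.00
Total = $3,431.01 + $1,123.40 + $1,168,000.00 = $1,172,554.41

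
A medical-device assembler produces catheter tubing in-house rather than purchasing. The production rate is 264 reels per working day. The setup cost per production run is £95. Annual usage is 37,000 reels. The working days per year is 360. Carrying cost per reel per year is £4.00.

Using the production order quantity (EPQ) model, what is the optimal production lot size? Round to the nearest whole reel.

1,696 reels

Daily demand d = 37,000/360 = 102.778; p = 264; 1 − d/p = 0.61069
EPQ = √(2DS / (H(1 − d/p)))
    = √(2 × 37,000 × 95 / (4 × 0.61069)) ≈ 1,696.43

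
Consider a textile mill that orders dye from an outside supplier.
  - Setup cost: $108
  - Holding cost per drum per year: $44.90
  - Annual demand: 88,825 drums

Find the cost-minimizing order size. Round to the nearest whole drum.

654 drums

Q* = √(2·D·S / H) = √(2·88,825·108 / 44.9) = √427,309.6 ≈ 653.69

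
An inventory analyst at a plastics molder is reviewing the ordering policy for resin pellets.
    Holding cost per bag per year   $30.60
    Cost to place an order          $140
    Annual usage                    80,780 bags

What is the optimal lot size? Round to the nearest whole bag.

860 bags

Optimal lot size Q* = (2 × 80,780 × $140 / $30.6)^½ ≈ 859.75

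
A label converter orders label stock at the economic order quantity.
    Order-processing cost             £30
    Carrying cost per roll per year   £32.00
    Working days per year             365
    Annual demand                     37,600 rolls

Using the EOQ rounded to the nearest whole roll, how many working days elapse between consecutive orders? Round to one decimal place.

2.6 days

2DS/H = 2·37,600·30/32 = 70,500.00
EOQ = √70,500.00 ≈ 265.52 → Q = 266 rolls
T = Q/D × 365 days = 266/37,600 × 365 = 2.582 days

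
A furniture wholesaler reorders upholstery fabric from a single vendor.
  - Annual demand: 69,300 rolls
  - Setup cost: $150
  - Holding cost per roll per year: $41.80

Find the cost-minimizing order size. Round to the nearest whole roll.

Optimal lot size Q* = (2 × 69,300 × $150 / $41.8)^½ ≈ 705.24

705 rolls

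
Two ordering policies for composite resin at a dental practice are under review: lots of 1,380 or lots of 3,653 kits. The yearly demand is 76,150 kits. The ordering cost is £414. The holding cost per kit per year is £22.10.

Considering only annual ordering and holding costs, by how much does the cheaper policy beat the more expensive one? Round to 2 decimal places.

Annual cost at Q: ordering D·S/Q plus holding Q·H/2.
TC(1,380) = (76,150/1,380)×414 + (1,380/2)×22.1 = £38,094.00
TC(3,653) = (76,150/3,653)×414 + (3,653/2)×22.1 = £48,995.84
|ΔTC| = |£38,094.00 − £48,995.84| = £10,901.84

£10,901.84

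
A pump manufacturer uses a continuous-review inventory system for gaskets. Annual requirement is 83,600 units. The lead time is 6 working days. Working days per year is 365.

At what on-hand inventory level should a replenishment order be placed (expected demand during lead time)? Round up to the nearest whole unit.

Daily demand d = 83,600 / 365 = 229.041 units/day
Demand during lead time = 229.041 × 6 = 1,374.25
Reorder point = 1,374.25 → round up

1,375 units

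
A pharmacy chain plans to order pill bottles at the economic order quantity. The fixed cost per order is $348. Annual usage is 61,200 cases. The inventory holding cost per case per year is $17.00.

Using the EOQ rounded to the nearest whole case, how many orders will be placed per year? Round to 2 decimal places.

Q* = √(2·D·S / H) = √(2·61,200·348 / 17) = √2,505,600.0 ≈ 1,582.91 → Q = 1,583
N = D/Q = 61,200/1,583 ≈ 38.661 orders/yr

38.66 orders per year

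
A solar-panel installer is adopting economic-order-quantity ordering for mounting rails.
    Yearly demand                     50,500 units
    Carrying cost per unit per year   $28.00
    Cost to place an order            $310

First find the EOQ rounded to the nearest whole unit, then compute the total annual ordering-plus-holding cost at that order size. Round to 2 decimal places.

EOQ = √(2DS/H) = √(2 × 50,500 × 310 / 28)
    = √(1,118,214.29) ≈ 1,057.46 → Q = 1,057 units
Ordering: D/Q × S = 50,500/1,057 × $310 = $14,810.79
Holding:  Q/2 × H = 1,057/2 × $28 = $14,798.00
Total = $14,810.79 + $14,798.00 = $29,608.79

$29,608.79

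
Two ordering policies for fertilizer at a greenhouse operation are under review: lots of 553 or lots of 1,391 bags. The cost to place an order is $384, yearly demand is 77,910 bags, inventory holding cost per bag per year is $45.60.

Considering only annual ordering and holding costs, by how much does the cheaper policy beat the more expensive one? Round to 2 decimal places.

$13,485.99

For each Q, cost = (D/Q)·S + (Q/2)·H.
TC(553) = (77,910/553)×384 + (553/2)×45.6 = $66,708.65
TC(1,391) = (77,910/1,391)×384 + (1,391/2)×45.6 = $53,222.66
Lots of 1,391 are cheaper by $13,485.99.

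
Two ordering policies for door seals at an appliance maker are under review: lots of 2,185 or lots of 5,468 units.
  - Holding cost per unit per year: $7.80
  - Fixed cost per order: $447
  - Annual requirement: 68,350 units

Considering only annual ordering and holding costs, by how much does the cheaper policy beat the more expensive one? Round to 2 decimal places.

$4,408.39

For each Q, cost = (D/Q)·S + (Q/2)·H.
TC(2,185) = (68,350/2,185)×447 + (2,185/2)×7.8 = $22,504.31
TC(5,468) = (68,350/5,468)×447 + (5,468/2)×7.8 = $26,912.70
Cheaper: Q = 2,185.  Difference = $4,408.39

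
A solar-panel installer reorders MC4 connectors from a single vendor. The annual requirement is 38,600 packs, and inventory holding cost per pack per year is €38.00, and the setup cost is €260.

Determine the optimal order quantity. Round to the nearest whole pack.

Optimal lot size Q* = (2 × 38,600 × €260 / €38)^½ ≈ 726.78

727 packs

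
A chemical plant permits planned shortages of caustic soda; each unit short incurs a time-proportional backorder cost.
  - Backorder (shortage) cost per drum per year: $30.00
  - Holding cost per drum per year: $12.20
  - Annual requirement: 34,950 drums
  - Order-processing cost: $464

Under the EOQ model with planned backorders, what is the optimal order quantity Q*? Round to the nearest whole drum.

1,934 drums

Q* = √(2DS/H) · √((H + b)/b)
   = √(2 × 34,950 × 464 / 12.2) · √((12.2 + 30) / 30)
   = 1,630.488 × 1.1860 ≈ 1,933.81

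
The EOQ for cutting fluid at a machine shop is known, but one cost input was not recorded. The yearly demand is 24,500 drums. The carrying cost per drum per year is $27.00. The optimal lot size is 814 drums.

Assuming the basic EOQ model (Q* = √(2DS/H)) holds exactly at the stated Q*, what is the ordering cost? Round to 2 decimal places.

$365.10

Since Q* = (2DS/H)^½, squaring gives Q*²·H = 2DS.
S = Q²H / (2D) = 814² × 27 / (2 × 24,500) = 365.1039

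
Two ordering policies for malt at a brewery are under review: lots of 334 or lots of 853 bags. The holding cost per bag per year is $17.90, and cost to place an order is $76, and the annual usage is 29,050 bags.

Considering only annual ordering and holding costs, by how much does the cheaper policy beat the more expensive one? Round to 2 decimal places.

$623.15

For each Q, cost = (D/Q)·S + (Q/2)·H.
TC(334) = (29,050/334)×76 + (334/2)×17.9 = $9,599.48
TC(853) = (29,050/853)×76 + (853/2)×17.9 = $10,222.63
|ΔTC| = |$9,599.48 − $10,222.63| = $623.15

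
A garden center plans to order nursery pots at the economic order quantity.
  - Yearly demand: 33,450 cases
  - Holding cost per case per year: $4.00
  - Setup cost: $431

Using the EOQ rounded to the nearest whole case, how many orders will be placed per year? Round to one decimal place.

Q* = √(2·D·S / H) = √(2·33,450·431 / 4) = √7,208,475.0 ≈ 2,684.86 → Q = 2,685
N = D/Q = 33,450/2,685 ≈ 12.458 orders/yr

12.5 orders per year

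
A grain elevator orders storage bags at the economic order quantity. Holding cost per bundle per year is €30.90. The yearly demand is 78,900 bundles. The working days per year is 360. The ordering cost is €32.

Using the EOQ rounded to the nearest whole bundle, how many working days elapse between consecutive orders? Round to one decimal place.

2DS/H = 2·78,900·32/30.9 = 163,417.48
EOQ = √163,417.48 ≈ 404.25 → Q = 404 bundles
T = Q/D × 360 days = 404/78,900 × 360 = 1.843 days

1.8 days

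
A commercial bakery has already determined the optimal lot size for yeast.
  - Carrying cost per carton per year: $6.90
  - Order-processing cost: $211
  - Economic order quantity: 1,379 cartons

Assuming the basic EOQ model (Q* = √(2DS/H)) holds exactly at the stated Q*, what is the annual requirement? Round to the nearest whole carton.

EOQ relation: Q² = 2DS/H, so rearrange for the unknown.
D = Q²H / (2S) = 1,379² × 6.9 / (2 × 211) = 31,093.18

31,093 cartons per year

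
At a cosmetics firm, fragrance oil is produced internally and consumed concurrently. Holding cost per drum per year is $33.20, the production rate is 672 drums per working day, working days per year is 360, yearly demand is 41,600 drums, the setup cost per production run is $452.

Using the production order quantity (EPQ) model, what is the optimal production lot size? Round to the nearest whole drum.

1,170 drums

Daily demand d = 41,600/360 = 115.556; p = 672; 1 − d/p = 0.82804
EPQ = √(2DS / (H(1 − d/p)))
    = √(2 × 41,600 × 452 / (33.2 × 0.82804)) ≈ 1,169.60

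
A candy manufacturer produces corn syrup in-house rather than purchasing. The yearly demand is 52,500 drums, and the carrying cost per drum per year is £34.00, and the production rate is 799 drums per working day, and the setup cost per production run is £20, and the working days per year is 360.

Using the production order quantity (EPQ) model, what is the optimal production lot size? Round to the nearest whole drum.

275 drums

d = 52,500/360 = 145.8333 drums/day;  effective holding cost H(1 − d/p) = 34·(1 − 145.8333/799) = 27.79433
Q* = √(2DS / H_eff) = √(2·52,500·20 / 27.79433) ≈ 274.87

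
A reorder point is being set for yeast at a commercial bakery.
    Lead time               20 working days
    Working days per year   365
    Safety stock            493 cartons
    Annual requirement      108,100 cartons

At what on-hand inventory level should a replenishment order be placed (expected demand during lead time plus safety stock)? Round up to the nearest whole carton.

6,417 cartons

Daily demand d = 108,100 / 365 = 296.164 cartons/day
Demand during lead time = 296.164 × 20 = 5,923.29
Reorder point = 5,923.29 + 493 = 6,416.29 → round up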